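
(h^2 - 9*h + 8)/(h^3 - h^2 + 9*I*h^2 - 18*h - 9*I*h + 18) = (h - 8)/(h^2 + 9*I*h - 18)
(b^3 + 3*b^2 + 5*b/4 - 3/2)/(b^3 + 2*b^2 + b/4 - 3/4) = (b + 2)/(b + 1)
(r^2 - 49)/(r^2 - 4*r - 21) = (r + 7)/(r + 3)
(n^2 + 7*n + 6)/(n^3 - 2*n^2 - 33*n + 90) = (n + 1)/(n^2 - 8*n + 15)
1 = 1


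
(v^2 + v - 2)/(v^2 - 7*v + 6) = (v + 2)/(v - 6)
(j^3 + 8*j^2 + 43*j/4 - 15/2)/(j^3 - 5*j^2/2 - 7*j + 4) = (j^2 + 17*j/2 + 15)/(j^2 - 2*j - 8)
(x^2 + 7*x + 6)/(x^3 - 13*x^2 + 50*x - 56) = (x^2 + 7*x + 6)/(x^3 - 13*x^2 + 50*x - 56)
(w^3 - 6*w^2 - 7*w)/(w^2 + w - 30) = w*(w^2 - 6*w - 7)/(w^2 + w - 30)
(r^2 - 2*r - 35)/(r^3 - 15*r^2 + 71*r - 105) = (r + 5)/(r^2 - 8*r + 15)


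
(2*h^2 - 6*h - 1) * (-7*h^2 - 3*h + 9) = -14*h^4 + 36*h^3 + 43*h^2 - 51*h - 9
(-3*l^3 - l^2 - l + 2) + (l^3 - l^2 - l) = -2*l^3 - 2*l^2 - 2*l + 2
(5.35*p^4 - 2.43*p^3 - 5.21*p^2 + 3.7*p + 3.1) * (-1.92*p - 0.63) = -10.272*p^5 + 1.2951*p^4 + 11.5341*p^3 - 3.8217*p^2 - 8.283*p - 1.953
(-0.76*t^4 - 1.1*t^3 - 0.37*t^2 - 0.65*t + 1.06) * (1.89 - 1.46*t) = 1.1096*t^5 + 0.1696*t^4 - 1.5388*t^3 + 0.2497*t^2 - 2.7761*t + 2.0034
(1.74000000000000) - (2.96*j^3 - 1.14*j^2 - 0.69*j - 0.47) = -2.96*j^3 + 1.14*j^2 + 0.69*j + 2.21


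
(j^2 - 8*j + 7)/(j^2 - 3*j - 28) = (j - 1)/(j + 4)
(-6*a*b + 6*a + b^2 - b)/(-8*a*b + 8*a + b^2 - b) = (6*a - b)/(8*a - b)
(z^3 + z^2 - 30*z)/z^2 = z + 1 - 30/z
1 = 1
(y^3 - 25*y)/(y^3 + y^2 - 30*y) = (y + 5)/(y + 6)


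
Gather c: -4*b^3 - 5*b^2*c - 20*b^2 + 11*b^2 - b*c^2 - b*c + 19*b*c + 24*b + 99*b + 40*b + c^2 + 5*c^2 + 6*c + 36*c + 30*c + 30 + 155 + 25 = -4*b^3 - 9*b^2 + 163*b + c^2*(6 - b) + c*(-5*b^2 + 18*b + 72) + 210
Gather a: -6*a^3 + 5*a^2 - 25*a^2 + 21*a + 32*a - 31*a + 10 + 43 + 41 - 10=-6*a^3 - 20*a^2 + 22*a + 84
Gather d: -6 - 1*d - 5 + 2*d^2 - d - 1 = 2*d^2 - 2*d - 12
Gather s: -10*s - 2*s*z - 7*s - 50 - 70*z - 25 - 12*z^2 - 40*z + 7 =s*(-2*z - 17) - 12*z^2 - 110*z - 68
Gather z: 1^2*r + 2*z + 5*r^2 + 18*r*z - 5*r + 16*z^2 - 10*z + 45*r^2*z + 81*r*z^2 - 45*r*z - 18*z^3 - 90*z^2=5*r^2 - 4*r - 18*z^3 + z^2*(81*r - 74) + z*(45*r^2 - 27*r - 8)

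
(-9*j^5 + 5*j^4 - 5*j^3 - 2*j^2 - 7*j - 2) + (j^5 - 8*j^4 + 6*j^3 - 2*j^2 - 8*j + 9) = -8*j^5 - 3*j^4 + j^3 - 4*j^2 - 15*j + 7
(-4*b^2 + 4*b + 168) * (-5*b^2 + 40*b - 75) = 20*b^4 - 180*b^3 - 380*b^2 + 6420*b - 12600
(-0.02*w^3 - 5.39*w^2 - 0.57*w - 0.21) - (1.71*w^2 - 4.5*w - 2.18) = -0.02*w^3 - 7.1*w^2 + 3.93*w + 1.97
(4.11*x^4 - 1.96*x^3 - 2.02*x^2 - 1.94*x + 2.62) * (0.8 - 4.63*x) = -19.0293*x^5 + 12.3628*x^4 + 7.7846*x^3 + 7.3662*x^2 - 13.6826*x + 2.096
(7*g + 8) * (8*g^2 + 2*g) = 56*g^3 + 78*g^2 + 16*g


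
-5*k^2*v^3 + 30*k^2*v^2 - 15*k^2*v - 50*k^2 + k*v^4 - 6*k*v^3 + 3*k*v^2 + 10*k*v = (-5*k + v)*(v - 5)*(v - 2)*(k*v + k)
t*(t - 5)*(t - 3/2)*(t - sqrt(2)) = t^4 - 13*t^3/2 - sqrt(2)*t^3 + 15*t^2/2 + 13*sqrt(2)*t^2/2 - 15*sqrt(2)*t/2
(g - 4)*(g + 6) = g^2 + 2*g - 24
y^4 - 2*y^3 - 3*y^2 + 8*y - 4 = (y - 2)*(y - 1)^2*(y + 2)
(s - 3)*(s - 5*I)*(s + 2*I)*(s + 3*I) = s^4 - 3*s^3 + 19*s^2 - 57*s + 30*I*s - 90*I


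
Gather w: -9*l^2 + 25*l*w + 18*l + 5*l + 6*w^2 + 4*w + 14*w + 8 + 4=-9*l^2 + 23*l + 6*w^2 + w*(25*l + 18) + 12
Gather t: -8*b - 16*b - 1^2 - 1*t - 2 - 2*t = -24*b - 3*t - 3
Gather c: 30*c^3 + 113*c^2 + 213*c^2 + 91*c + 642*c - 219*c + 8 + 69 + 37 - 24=30*c^3 + 326*c^2 + 514*c + 90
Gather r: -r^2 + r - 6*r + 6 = -r^2 - 5*r + 6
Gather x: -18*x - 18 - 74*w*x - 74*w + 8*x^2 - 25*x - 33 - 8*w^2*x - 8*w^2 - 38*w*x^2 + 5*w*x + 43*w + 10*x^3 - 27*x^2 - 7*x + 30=-8*w^2 - 31*w + 10*x^3 + x^2*(-38*w - 19) + x*(-8*w^2 - 69*w - 50) - 21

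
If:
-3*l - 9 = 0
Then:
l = -3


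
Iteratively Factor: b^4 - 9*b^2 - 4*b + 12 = (b - 1)*(b^3 + b^2 - 8*b - 12) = (b - 3)*(b - 1)*(b^2 + 4*b + 4) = (b - 3)*(b - 1)*(b + 2)*(b + 2)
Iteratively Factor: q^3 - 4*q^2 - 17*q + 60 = (q - 3)*(q^2 - q - 20) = (q - 3)*(q + 4)*(q - 5)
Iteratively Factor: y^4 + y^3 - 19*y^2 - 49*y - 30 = (y + 1)*(y^3 - 19*y - 30) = (y + 1)*(y + 2)*(y^2 - 2*y - 15) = (y - 5)*(y + 1)*(y + 2)*(y + 3)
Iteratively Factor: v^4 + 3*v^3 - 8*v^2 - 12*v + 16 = (v + 2)*(v^3 + v^2 - 10*v + 8) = (v + 2)*(v + 4)*(v^2 - 3*v + 2) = (v - 2)*(v + 2)*(v + 4)*(v - 1)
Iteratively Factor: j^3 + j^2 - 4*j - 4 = (j + 1)*(j^2 - 4) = (j - 2)*(j + 1)*(j + 2)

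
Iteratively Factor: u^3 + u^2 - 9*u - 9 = (u - 3)*(u^2 + 4*u + 3) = (u - 3)*(u + 1)*(u + 3)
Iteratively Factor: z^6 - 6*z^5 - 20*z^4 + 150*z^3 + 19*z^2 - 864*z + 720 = (z - 4)*(z^5 - 2*z^4 - 28*z^3 + 38*z^2 + 171*z - 180) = (z - 4)*(z + 3)*(z^4 - 5*z^3 - 13*z^2 + 77*z - 60) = (z - 5)*(z - 4)*(z + 3)*(z^3 - 13*z + 12) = (z - 5)*(z - 4)*(z - 3)*(z + 3)*(z^2 + 3*z - 4) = (z - 5)*(z - 4)*(z - 3)*(z - 1)*(z + 3)*(z + 4)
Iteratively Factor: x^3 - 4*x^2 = (x)*(x^2 - 4*x) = x^2*(x - 4)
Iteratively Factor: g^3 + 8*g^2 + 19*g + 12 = (g + 4)*(g^2 + 4*g + 3) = (g + 1)*(g + 4)*(g + 3)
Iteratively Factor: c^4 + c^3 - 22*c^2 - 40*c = (c)*(c^3 + c^2 - 22*c - 40) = c*(c - 5)*(c^2 + 6*c + 8) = c*(c - 5)*(c + 4)*(c + 2)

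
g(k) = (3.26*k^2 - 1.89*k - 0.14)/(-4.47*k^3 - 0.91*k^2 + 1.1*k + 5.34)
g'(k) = (6.52*k - 1.89)/(-4.47*k^3 - 0.91*k^2 + 1.1*k + 5.34) + (3.26*k^2 - 1.89*k - 0.14)*(13.41*k^2 + 1.82*k - 1.1)/(-4.47*k^3 - 0.91*k^2 + 1.1*k + 5.34)^2 = (14.5722*k^4 - 16.8966*k^3 - 0.0113000000000003*k^2 + 34.562*k - 9.9386)/(19.9809*k^6 + 8.1354*k^5 - 9.0059*k^4 - 49.7416*k^3 - 8.5088*k^2 + 11.748*k + 28.5156)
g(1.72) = -0.34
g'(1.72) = 0.27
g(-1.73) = 0.54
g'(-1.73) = 0.26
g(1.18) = -1.10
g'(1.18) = 8.04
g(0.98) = 0.85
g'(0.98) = 12.01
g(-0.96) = 0.63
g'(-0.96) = -0.29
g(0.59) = -0.03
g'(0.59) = 0.39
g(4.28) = -0.14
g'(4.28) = 0.03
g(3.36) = -0.18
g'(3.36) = 0.05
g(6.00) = -0.11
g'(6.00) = 0.02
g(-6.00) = 0.14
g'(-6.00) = 0.03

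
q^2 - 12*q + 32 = (q - 8)*(q - 4)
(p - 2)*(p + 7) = p^2 + 5*p - 14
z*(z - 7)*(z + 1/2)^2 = z^4 - 6*z^3 - 27*z^2/4 - 7*z/4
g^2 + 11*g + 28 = (g + 4)*(g + 7)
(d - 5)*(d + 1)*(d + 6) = d^3 + 2*d^2 - 29*d - 30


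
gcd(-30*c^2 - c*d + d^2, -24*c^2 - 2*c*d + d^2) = 6*c - d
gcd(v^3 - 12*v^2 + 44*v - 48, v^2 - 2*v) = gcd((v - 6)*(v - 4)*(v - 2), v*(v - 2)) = v - 2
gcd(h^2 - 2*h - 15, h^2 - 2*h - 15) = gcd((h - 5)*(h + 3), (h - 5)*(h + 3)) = h^2 - 2*h - 15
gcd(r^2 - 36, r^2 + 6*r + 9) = 1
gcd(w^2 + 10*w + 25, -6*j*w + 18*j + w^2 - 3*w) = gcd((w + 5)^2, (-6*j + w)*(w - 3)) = 1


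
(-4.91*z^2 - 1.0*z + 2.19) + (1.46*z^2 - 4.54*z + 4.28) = -3.45*z^2 - 5.54*z + 6.47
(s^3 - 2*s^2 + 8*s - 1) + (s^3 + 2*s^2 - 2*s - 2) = 2*s^3 + 6*s - 3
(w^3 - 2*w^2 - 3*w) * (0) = 0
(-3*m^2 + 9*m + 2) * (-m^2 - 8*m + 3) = 3*m^4 + 15*m^3 - 83*m^2 + 11*m + 6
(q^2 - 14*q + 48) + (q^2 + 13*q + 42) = 2*q^2 - q + 90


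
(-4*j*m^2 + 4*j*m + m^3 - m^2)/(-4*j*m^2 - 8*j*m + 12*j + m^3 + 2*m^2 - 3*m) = m/(m + 3)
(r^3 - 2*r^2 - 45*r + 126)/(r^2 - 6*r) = r + 4 - 21/r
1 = 1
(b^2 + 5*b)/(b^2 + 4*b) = (b + 5)/(b + 4)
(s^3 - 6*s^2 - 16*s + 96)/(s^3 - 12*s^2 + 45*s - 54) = (s^2 - 16)/(s^2 - 6*s + 9)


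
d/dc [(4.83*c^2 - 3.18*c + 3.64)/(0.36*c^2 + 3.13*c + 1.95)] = (16.2627*c^2 + 16.2162*c - 17.5942)/(0.1296*c^4 + 2.2536*c^3 + 11.2009*c^2 + 12.207*c + 3.8025)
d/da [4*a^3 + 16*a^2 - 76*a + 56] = 12*a^2 + 32*a - 76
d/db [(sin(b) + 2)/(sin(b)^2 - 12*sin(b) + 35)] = (-4*sin(b) + cos(b)^2 + 58)*cos(b)/(sin(b)^2 - 12*sin(b) + 35)^2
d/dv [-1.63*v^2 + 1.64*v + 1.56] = 1.64 - 3.26*v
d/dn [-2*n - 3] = -2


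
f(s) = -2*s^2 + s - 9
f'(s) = 1 - 4*s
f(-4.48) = -53.62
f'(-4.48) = 18.92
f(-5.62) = -77.79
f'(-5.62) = 23.48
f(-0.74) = -10.84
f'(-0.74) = 3.96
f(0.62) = -9.15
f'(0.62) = -1.48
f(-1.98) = -18.82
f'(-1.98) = 8.92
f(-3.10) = -31.32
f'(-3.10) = 13.40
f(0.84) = -9.57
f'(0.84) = -2.36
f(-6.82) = -108.84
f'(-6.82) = 28.28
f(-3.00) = -30.00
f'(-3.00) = 13.00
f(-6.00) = -87.00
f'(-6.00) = 25.00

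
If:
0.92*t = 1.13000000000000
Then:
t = 1.23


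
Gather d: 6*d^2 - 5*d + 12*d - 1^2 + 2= 6*d^2 + 7*d + 1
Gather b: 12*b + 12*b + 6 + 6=24*b + 12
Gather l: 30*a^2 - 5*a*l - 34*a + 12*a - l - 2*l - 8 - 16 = 30*a^2 - 22*a + l*(-5*a - 3) - 24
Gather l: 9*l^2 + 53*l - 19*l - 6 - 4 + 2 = 9*l^2 + 34*l - 8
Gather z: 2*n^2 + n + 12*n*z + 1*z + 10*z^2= 2*n^2 + n + 10*z^2 + z*(12*n + 1)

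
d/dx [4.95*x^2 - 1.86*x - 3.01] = 9.9*x - 1.86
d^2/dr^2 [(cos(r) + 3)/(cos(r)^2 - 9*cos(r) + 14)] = (-9*(1 - cos(2*r))^2*cos(r) - 21*(1 - cos(2*r))^2 - 2777*cos(r) - 450*cos(2*r) + 159*cos(3*r) + 2*cos(5*r) + 2250)/(4*(cos(r) - 7)^3*(cos(r) - 2)^3)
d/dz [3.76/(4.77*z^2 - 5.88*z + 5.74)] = (22.1088 - 35.8704*z)/(4.77*z^2 - 5.88*z + 5.74)^2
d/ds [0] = 0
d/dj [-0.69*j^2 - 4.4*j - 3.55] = -1.38*j - 4.4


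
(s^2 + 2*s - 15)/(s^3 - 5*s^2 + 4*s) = (s^2 + 2*s - 15)/(s*(s^2 - 5*s + 4))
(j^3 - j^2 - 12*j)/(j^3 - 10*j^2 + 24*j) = (j + 3)/(j - 6)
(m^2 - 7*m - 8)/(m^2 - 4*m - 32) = (m + 1)/(m + 4)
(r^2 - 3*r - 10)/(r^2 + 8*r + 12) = (r - 5)/(r + 6)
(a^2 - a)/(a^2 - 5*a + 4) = a/(a - 4)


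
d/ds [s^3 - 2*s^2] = s*(3*s - 4)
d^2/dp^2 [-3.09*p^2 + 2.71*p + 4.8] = -6.18000000000000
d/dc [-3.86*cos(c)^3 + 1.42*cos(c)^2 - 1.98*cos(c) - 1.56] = (11.58*cos(c)^2 - 2.84*cos(c) + 1.98)*sin(c)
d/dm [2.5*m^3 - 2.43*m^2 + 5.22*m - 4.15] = 7.5*m^2 - 4.86*m + 5.22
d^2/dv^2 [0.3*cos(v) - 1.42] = -0.3*cos(v)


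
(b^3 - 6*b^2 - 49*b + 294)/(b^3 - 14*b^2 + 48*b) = (b^2 - 49)/(b*(b - 8))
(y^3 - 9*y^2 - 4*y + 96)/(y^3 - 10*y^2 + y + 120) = (y - 4)/(y - 5)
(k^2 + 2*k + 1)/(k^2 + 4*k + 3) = (k + 1)/(k + 3)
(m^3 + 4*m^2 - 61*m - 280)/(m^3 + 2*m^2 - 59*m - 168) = (m + 5)/(m + 3)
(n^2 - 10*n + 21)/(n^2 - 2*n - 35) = (n - 3)/(n + 5)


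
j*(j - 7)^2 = j^3 - 14*j^2 + 49*j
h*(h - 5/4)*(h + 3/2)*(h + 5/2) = h^4 + 11*h^3/4 - 5*h^2/4 - 75*h/16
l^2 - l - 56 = (l - 8)*(l + 7)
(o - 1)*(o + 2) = o^2 + o - 2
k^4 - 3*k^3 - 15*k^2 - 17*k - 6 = (k - 6)*(k + 1)^3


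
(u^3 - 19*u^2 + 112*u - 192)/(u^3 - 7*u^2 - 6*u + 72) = (u^3 - 19*u^2 + 112*u - 192)/(u^3 - 7*u^2 - 6*u + 72)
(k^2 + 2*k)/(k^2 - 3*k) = (k + 2)/(k - 3)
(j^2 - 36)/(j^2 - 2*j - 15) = (36 - j^2)/(-j^2 + 2*j + 15)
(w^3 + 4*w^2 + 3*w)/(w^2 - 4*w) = (w^2 + 4*w + 3)/(w - 4)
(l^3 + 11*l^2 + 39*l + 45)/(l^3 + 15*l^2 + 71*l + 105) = (l + 3)/(l + 7)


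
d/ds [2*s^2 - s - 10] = 4*s - 1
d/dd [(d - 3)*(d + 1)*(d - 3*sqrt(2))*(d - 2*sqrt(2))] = 4*d^3 - 15*sqrt(2)*d^2 - 6*d^2 + 18*d + 20*sqrt(2)*d - 24 + 15*sqrt(2)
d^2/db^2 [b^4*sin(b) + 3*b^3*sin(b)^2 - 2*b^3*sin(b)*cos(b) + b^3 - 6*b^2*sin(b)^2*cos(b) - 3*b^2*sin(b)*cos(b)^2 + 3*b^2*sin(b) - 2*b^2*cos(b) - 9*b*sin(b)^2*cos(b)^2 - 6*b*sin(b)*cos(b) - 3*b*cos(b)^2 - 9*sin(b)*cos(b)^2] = -b^4*sin(b) + 4*b^3*sin(2*b) + 8*b^3*cos(b) + 6*b^3*cos(2*b) + 39*b^2*sin(b)/4 + 18*b^2*sin(2*b) + 27*b^2*sin(3*b)/4 + 7*b^2*cos(b)/2 - 12*b^2*cos(2*b) - 27*b^2*cos(3*b)/2 + 14*b*sin(b) + 6*b*sin(2*b) - 18*b*sin(3*b) + 9*b*cos(b) - 36*b*cos(2*b)^2 - 3*b*cos(2*b) - 9*b*cos(3*b) + 33*b + 27*sin(b)/4 + 18*sin(2*b) + 75*sin(3*b)/4 - 9*sin(4*b) - 12*sqrt(2)*sin(2*b + pi/4) - 7*cos(b) + 3*cos(3*b)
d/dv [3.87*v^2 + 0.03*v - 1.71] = 7.74*v + 0.03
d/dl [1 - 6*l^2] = -12*l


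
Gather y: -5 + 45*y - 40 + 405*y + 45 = 450*y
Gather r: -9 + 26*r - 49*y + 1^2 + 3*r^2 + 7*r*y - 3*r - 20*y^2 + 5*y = 3*r^2 + r*(7*y + 23) - 20*y^2 - 44*y - 8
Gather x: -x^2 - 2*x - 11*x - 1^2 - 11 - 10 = -x^2 - 13*x - 22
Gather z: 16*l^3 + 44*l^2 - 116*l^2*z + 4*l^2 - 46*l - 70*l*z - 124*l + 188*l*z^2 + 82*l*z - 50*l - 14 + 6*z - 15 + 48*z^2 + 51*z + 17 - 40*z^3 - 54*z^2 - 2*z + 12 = 16*l^3 + 48*l^2 - 220*l - 40*z^3 + z^2*(188*l - 6) + z*(-116*l^2 + 12*l + 55)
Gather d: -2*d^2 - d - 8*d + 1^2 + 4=-2*d^2 - 9*d + 5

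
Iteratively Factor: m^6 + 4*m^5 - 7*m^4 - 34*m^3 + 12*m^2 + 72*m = (m)*(m^5 + 4*m^4 - 7*m^3 - 34*m^2 + 12*m + 72) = m*(m - 2)*(m^4 + 6*m^3 + 5*m^2 - 24*m - 36) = m*(m - 2)*(m + 3)*(m^3 + 3*m^2 - 4*m - 12) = m*(m - 2)*(m + 2)*(m + 3)*(m^2 + m - 6) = m*(m - 2)^2*(m + 2)*(m + 3)*(m + 3)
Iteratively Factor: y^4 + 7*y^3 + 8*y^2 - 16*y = (y)*(y^3 + 7*y^2 + 8*y - 16) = y*(y + 4)*(y^2 + 3*y - 4) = y*(y + 4)^2*(y - 1)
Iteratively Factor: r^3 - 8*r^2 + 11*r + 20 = (r - 5)*(r^2 - 3*r - 4) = (r - 5)*(r + 1)*(r - 4)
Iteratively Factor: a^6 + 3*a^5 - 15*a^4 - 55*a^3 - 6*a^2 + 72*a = (a - 4)*(a^5 + 7*a^4 + 13*a^3 - 3*a^2 - 18*a) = (a - 4)*(a + 3)*(a^4 + 4*a^3 + a^2 - 6*a) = (a - 4)*(a + 2)*(a + 3)*(a^3 + 2*a^2 - 3*a) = (a - 4)*(a + 2)*(a + 3)^2*(a^2 - a) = (a - 4)*(a - 1)*(a + 2)*(a + 3)^2*(a)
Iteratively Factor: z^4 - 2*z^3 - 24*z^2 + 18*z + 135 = (z + 3)*(z^3 - 5*z^2 - 9*z + 45) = (z - 3)*(z + 3)*(z^2 - 2*z - 15) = (z - 3)*(z + 3)^2*(z - 5)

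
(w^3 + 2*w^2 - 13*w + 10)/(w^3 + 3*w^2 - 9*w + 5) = (w - 2)/(w - 1)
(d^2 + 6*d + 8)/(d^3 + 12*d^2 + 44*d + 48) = 1/(d + 6)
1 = 1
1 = 1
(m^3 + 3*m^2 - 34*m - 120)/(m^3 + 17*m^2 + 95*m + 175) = (m^2 - 2*m - 24)/(m^2 + 12*m + 35)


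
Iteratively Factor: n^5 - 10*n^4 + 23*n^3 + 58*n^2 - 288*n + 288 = (n - 4)*(n^4 - 6*n^3 - n^2 + 54*n - 72) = (n - 4)*(n + 3)*(n^3 - 9*n^2 + 26*n - 24) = (n - 4)*(n - 2)*(n + 3)*(n^2 - 7*n + 12) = (n - 4)^2*(n - 2)*(n + 3)*(n - 3)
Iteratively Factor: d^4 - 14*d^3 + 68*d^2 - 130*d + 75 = (d - 5)*(d^3 - 9*d^2 + 23*d - 15) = (d - 5)*(d - 3)*(d^2 - 6*d + 5) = (d - 5)^2*(d - 3)*(d - 1)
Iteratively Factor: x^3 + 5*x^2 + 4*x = (x + 1)*(x^2 + 4*x) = x*(x + 1)*(x + 4)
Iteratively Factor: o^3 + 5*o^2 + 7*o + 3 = (o + 3)*(o^2 + 2*o + 1) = (o + 1)*(o + 3)*(o + 1)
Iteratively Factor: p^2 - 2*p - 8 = (p + 2)*(p - 4)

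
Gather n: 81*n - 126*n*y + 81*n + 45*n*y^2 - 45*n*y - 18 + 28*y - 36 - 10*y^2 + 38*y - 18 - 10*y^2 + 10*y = n*(45*y^2 - 171*y + 162) - 20*y^2 + 76*y - 72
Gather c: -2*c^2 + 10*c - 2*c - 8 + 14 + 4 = -2*c^2 + 8*c + 10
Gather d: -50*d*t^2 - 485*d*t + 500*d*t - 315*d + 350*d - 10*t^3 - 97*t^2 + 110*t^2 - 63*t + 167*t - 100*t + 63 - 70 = d*(-50*t^2 + 15*t + 35) - 10*t^3 + 13*t^2 + 4*t - 7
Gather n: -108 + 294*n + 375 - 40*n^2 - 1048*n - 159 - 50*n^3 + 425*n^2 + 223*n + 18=-50*n^3 + 385*n^2 - 531*n + 126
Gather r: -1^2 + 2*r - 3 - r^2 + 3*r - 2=-r^2 + 5*r - 6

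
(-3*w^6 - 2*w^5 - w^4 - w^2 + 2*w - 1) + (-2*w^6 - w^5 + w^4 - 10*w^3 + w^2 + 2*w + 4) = -5*w^6 - 3*w^5 - 10*w^3 + 4*w + 3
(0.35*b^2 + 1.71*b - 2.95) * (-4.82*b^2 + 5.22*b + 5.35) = -1.687*b^4 - 6.4152*b^3 + 25.0177*b^2 - 6.2505*b - 15.7825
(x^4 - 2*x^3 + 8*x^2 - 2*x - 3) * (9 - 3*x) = -3*x^5 + 15*x^4 - 42*x^3 + 78*x^2 - 9*x - 27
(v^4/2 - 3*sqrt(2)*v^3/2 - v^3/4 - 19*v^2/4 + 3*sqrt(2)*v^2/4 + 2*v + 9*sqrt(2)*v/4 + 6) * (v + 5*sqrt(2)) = v^5/2 - v^4/4 + sqrt(2)*v^4 - 79*v^3/4 - sqrt(2)*v^3/2 - 43*sqrt(2)*v^2/2 + 19*v^2/2 + 10*sqrt(2)*v + 57*v/2 + 30*sqrt(2)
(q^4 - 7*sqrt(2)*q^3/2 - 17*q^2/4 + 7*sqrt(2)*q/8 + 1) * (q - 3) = q^5 - 7*sqrt(2)*q^4/2 - 3*q^4 - 17*q^3/4 + 21*sqrt(2)*q^3/2 + 7*sqrt(2)*q^2/8 + 51*q^2/4 - 21*sqrt(2)*q/8 + q - 3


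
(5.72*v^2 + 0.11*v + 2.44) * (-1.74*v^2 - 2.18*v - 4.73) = -9.9528*v^4 - 12.661*v^3 - 31.541*v^2 - 5.8395*v - 11.5412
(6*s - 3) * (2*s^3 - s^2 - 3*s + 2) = 12*s^4 - 12*s^3 - 15*s^2 + 21*s - 6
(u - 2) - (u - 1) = -1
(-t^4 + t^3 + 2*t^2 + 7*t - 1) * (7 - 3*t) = 3*t^5 - 10*t^4 + t^3 - 7*t^2 + 52*t - 7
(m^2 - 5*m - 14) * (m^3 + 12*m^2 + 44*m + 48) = m^5 + 7*m^4 - 30*m^3 - 340*m^2 - 856*m - 672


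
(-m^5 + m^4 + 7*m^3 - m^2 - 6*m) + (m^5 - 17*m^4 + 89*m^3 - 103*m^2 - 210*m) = -16*m^4 + 96*m^3 - 104*m^2 - 216*m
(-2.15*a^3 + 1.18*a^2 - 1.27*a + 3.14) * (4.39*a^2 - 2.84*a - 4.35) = -9.4385*a^5 + 11.2862*a^4 + 0.426*a^3 + 12.2584*a^2 - 3.3931*a - 13.659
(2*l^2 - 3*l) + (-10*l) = 2*l^2 - 13*l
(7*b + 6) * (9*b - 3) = 63*b^2 + 33*b - 18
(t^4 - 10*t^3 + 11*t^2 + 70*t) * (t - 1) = t^5 - 11*t^4 + 21*t^3 + 59*t^2 - 70*t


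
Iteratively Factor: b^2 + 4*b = (b)*(b + 4)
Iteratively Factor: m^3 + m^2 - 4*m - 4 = (m + 2)*(m^2 - m - 2) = (m - 2)*(m + 2)*(m + 1)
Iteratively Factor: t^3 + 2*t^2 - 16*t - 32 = (t + 4)*(t^2 - 2*t - 8) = (t - 4)*(t + 4)*(t + 2)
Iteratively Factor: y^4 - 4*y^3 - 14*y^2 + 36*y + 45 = (y + 1)*(y^3 - 5*y^2 - 9*y + 45) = (y + 1)*(y + 3)*(y^2 - 8*y + 15) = (y - 5)*(y + 1)*(y + 3)*(y - 3)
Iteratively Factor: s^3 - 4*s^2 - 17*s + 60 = (s - 5)*(s^2 + s - 12) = (s - 5)*(s + 4)*(s - 3)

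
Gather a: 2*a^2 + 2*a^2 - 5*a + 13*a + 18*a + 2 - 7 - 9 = 4*a^2 + 26*a - 14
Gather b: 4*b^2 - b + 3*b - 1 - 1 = 4*b^2 + 2*b - 2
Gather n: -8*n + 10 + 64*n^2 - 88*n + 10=64*n^2 - 96*n + 20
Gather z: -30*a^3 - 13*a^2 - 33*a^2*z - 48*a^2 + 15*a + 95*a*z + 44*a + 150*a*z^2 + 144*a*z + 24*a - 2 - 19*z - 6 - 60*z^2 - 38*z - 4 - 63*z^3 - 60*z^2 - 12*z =-30*a^3 - 61*a^2 + 83*a - 63*z^3 + z^2*(150*a - 120) + z*(-33*a^2 + 239*a - 69) - 12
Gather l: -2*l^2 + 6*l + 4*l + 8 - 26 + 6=-2*l^2 + 10*l - 12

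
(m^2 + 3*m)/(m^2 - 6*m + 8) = m*(m + 3)/(m^2 - 6*m + 8)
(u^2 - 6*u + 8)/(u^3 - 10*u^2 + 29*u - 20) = (u - 2)/(u^2 - 6*u + 5)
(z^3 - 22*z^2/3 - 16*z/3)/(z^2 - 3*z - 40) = z*(3*z + 2)/(3*(z + 5))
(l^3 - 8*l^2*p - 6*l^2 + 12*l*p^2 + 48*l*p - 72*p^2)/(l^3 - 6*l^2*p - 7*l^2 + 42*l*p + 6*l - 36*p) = (l - 2*p)/(l - 1)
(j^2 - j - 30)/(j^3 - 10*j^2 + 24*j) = (j + 5)/(j*(j - 4))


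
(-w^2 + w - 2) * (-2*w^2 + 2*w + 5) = 2*w^4 - 4*w^3 + w^2 + w - 10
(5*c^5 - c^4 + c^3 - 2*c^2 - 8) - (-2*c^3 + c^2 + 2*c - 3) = 5*c^5 - c^4 + 3*c^3 - 3*c^2 - 2*c - 5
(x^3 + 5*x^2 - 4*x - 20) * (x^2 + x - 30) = x^5 + 6*x^4 - 29*x^3 - 174*x^2 + 100*x + 600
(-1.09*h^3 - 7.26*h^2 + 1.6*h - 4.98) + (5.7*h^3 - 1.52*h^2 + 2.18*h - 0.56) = 4.61*h^3 - 8.78*h^2 + 3.78*h - 5.54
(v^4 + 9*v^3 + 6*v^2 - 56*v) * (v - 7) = v^5 + 2*v^4 - 57*v^3 - 98*v^2 + 392*v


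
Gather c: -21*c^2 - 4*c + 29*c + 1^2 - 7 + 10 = -21*c^2 + 25*c + 4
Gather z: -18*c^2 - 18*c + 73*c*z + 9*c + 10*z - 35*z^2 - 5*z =-18*c^2 - 9*c - 35*z^2 + z*(73*c + 5)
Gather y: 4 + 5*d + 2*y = 5*d + 2*y + 4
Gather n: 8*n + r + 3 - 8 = 8*n + r - 5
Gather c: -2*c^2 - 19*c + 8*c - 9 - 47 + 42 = -2*c^2 - 11*c - 14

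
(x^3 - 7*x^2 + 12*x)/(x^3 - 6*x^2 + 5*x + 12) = x/(x + 1)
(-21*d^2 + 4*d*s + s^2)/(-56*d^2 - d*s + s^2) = (-3*d + s)/(-8*d + s)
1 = 1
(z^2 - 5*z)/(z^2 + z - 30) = z/(z + 6)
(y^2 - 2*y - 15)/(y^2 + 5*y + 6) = (y - 5)/(y + 2)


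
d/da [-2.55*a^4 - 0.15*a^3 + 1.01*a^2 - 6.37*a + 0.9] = -10.2*a^3 - 0.45*a^2 + 2.02*a - 6.37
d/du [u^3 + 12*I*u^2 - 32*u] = 3*u^2 + 24*I*u - 32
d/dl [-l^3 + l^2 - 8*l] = -3*l^2 + 2*l - 8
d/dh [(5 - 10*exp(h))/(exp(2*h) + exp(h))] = 5*(2*exp(2*h) - 2*exp(h) - 1)*exp(-h)/(exp(2*h) + 2*exp(h) + 1)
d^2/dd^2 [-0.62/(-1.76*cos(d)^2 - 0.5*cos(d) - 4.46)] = (-7.682048*(1 - cos(d)^2)^2 - 1.6368*cos(d)^3 + 15.470984*cos(d)^2 + 4.6562*cos(d) - 1.741456)/(1.76*cos(d)^2 + 0.5*cos(d) + 4.46)^3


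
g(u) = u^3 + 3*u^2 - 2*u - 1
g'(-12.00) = 358.00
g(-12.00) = -1273.00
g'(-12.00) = 358.00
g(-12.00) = -1273.00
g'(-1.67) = -3.65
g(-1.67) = 6.05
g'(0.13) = -1.17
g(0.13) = -1.21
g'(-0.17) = -2.93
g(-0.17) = -0.58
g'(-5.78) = 63.55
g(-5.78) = -82.32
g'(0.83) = 5.05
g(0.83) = -0.02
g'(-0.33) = -3.65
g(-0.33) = -0.05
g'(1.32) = 11.15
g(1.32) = 3.89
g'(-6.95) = 101.21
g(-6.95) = -177.89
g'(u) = 3*u^2 + 6*u - 2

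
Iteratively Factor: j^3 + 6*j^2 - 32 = (j + 4)*(j^2 + 2*j - 8) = (j - 2)*(j + 4)*(j + 4)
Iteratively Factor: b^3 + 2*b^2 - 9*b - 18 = (b + 3)*(b^2 - b - 6) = (b + 2)*(b + 3)*(b - 3)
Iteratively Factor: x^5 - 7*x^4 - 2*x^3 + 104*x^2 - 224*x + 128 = (x - 1)*(x^4 - 6*x^3 - 8*x^2 + 96*x - 128) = (x - 4)*(x - 1)*(x^3 - 2*x^2 - 16*x + 32) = (x - 4)*(x - 2)*(x - 1)*(x^2 - 16) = (x - 4)^2*(x - 2)*(x - 1)*(x + 4)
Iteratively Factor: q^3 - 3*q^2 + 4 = (q + 1)*(q^2 - 4*q + 4) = (q - 2)*(q + 1)*(q - 2)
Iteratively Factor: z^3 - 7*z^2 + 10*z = (z - 2)*(z^2 - 5*z) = (z - 5)*(z - 2)*(z)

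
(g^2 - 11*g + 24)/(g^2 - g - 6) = (g - 8)/(g + 2)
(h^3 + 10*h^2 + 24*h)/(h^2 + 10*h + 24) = h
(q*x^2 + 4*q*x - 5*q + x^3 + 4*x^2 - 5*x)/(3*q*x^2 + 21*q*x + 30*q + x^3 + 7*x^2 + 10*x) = (q*x - q + x^2 - x)/(3*q*x + 6*q + x^2 + 2*x)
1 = 1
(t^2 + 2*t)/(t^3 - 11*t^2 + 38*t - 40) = t*(t + 2)/(t^3 - 11*t^2 + 38*t - 40)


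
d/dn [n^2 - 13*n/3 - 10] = 2*n - 13/3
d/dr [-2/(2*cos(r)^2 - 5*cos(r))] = 2*(5 - 4*cos(r))*sin(r)/((2*cos(r) - 5)^2*cos(r)^2)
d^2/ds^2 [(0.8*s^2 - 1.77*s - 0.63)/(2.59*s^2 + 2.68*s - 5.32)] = (7.105427357601e-15*s^4 - 34.852594*s^3 + 40.781622*s^2 - 172.568592*s - 31.599176)/(17.373979*s^6 + 53.933124*s^5 - 51.254028*s^4 - 202.314272*s^3 + 105.278544*s^2 + 227.551296*s - 150.568768)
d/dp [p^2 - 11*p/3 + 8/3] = 2*p - 11/3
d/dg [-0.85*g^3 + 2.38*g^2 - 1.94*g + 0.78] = -2.55*g^2 + 4.76*g - 1.94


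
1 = 1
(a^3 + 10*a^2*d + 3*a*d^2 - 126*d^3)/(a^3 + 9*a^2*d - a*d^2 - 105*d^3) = (a + 6*d)/(a + 5*d)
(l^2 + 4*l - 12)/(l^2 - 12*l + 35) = (l^2 + 4*l - 12)/(l^2 - 12*l + 35)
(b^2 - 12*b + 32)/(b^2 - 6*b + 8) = (b - 8)/(b - 2)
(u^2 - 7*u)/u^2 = (u - 7)/u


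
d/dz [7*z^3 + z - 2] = 21*z^2 + 1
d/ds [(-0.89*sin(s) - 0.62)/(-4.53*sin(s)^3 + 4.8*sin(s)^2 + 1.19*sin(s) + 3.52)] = (-8.0634*sin(s)^3 - 4.1538*sin(s)^2 + 5.952*sin(s) - 2.395)*cos(s)/(20.5209*sin(s)^6 - 43.488*sin(s)^5 + 12.2586*sin(s)^4 - 20.4672*sin(s)^3 + 35.2081*sin(s)^2 + 8.3776*sin(s) + 12.3904)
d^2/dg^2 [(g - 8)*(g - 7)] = 2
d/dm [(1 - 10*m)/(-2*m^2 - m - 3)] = (20*m^2 + 10*m - (4*m + 1)*(10*m - 1) + 30)/(2*m^2 + m + 3)^2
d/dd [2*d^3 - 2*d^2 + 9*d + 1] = 6*d^2 - 4*d + 9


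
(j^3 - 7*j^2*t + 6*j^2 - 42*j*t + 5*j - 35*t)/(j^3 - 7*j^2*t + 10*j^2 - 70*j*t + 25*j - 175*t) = (j + 1)/(j + 5)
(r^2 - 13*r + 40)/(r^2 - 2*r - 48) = (r - 5)/(r + 6)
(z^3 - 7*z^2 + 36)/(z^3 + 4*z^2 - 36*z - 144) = (z^2 - z - 6)/(z^2 + 10*z + 24)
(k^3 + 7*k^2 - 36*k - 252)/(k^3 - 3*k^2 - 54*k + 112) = (k^2 - 36)/(k^2 - 10*k + 16)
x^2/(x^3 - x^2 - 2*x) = x/(x^2 - x - 2)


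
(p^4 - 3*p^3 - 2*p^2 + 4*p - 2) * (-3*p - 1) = -3*p^5 + 8*p^4 + 9*p^3 - 10*p^2 + 2*p + 2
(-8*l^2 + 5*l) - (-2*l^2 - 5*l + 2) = -6*l^2 + 10*l - 2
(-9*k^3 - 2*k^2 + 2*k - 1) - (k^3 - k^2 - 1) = -10*k^3 - k^2 + 2*k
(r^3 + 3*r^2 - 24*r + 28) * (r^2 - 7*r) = r^5 - 4*r^4 - 45*r^3 + 196*r^2 - 196*r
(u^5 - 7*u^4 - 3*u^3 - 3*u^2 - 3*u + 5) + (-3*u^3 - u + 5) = u^5 - 7*u^4 - 6*u^3 - 3*u^2 - 4*u + 10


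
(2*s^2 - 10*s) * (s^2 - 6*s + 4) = 2*s^4 - 22*s^3 + 68*s^2 - 40*s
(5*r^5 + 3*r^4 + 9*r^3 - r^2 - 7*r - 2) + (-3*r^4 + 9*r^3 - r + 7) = 5*r^5 + 18*r^3 - r^2 - 8*r + 5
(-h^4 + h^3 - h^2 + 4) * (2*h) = -2*h^5 + 2*h^4 - 2*h^3 + 8*h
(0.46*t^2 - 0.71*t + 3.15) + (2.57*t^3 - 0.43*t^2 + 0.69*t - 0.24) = 2.57*t^3 + 0.03*t^2 - 0.02*t + 2.91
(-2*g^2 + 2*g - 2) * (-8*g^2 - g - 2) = 16*g^4 - 14*g^3 + 18*g^2 - 2*g + 4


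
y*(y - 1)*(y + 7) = y^3 + 6*y^2 - 7*y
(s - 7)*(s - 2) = s^2 - 9*s + 14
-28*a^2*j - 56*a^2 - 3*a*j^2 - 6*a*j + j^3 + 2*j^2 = (-7*a + j)*(4*a + j)*(j + 2)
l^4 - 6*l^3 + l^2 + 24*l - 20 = (l - 5)*(l - 2)*(l - 1)*(l + 2)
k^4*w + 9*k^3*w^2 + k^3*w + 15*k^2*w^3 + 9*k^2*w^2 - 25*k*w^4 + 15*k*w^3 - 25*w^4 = (k - w)*(k + 5*w)^2*(k*w + w)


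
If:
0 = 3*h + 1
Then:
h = -1/3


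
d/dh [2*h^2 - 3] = 4*h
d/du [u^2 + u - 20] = 2*u + 1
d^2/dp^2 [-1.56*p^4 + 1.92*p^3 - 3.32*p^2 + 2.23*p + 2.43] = -18.72*p^2 + 11.52*p - 6.64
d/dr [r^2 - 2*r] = 2*r - 2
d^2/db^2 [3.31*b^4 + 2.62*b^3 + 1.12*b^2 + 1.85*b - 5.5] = 39.72*b^2 + 15.72*b + 2.24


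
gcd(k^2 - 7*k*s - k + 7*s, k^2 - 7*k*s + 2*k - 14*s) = -k + 7*s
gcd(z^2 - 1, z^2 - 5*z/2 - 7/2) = z + 1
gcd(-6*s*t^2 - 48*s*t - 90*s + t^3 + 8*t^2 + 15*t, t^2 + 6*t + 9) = t + 3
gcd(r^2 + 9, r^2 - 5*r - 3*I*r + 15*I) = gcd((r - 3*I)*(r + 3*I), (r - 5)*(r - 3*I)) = r - 3*I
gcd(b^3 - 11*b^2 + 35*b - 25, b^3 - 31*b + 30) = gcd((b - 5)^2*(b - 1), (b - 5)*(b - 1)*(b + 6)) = b^2 - 6*b + 5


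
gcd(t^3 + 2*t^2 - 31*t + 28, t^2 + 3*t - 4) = t - 1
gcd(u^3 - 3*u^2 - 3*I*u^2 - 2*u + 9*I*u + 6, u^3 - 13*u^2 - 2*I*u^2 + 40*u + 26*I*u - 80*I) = u - 2*I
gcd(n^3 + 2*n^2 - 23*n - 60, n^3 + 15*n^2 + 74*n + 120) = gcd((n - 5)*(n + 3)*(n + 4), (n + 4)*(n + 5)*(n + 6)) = n + 4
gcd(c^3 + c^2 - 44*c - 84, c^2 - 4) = c + 2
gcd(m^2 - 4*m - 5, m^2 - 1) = m + 1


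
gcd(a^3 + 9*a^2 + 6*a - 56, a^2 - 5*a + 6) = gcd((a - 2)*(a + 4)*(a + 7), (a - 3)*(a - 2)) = a - 2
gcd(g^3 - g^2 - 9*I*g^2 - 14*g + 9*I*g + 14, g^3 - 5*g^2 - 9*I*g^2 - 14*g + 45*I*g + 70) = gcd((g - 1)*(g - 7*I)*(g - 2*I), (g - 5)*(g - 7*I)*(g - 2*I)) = g^2 - 9*I*g - 14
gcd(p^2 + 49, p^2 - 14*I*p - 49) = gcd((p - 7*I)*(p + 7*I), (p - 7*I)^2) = p - 7*I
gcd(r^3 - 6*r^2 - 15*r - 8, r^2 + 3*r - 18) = 1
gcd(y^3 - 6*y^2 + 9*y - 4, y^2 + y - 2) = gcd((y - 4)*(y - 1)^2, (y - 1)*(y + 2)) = y - 1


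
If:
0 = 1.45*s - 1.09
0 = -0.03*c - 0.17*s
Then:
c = -4.26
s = 0.75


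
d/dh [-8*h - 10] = -8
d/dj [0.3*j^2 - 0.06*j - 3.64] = 0.6*j - 0.06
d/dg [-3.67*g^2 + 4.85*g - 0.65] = 4.85 - 7.34*g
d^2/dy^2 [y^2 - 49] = 2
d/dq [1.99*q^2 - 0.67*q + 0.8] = 3.98*q - 0.67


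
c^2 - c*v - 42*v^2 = (c - 7*v)*(c + 6*v)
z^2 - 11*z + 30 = (z - 6)*(z - 5)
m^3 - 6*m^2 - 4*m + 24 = (m - 6)*(m - 2)*(m + 2)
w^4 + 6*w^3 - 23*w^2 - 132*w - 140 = (w - 5)*(w + 2)^2*(w + 7)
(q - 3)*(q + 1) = q^2 - 2*q - 3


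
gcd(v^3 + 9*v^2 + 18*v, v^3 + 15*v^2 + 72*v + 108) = v^2 + 9*v + 18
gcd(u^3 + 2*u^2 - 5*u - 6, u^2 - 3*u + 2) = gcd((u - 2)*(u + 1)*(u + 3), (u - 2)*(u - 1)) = u - 2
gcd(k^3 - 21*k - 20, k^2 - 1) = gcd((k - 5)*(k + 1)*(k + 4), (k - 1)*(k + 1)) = k + 1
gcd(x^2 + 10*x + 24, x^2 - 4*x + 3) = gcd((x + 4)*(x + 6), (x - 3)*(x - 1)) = 1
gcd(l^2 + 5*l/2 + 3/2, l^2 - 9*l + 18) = 1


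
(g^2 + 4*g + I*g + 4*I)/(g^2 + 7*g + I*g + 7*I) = (g + 4)/(g + 7)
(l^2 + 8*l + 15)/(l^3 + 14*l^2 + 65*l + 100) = (l + 3)/(l^2 + 9*l + 20)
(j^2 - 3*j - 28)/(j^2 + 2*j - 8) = (j - 7)/(j - 2)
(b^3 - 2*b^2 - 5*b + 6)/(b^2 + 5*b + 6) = (b^2 - 4*b + 3)/(b + 3)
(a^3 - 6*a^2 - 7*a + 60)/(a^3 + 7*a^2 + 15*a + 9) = (a^2 - 9*a + 20)/(a^2 + 4*a + 3)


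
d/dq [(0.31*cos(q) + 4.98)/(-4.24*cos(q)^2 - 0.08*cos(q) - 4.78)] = (-1.3144*cos(q)^2 - 42.2304*cos(q) + 1.0834)*sin(q)/(17.9776*cos(q)^4 + 0.6784*cos(q)^3 + 40.5408*cos(q)^2 + 0.7648*cos(q) + 22.8484)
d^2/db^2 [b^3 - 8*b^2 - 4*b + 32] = 6*b - 16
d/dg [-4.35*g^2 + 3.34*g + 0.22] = 3.34 - 8.7*g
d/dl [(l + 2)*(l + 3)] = 2*l + 5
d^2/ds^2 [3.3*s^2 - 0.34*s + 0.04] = 6.60000000000000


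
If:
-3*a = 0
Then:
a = 0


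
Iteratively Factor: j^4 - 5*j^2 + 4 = (j + 1)*(j^3 - j^2 - 4*j + 4) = (j - 2)*(j + 1)*(j^2 + j - 2) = (j - 2)*(j + 1)*(j + 2)*(j - 1)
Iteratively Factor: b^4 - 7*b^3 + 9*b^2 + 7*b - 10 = (b + 1)*(b^3 - 8*b^2 + 17*b - 10) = (b - 2)*(b + 1)*(b^2 - 6*b + 5) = (b - 2)*(b - 1)*(b + 1)*(b - 5)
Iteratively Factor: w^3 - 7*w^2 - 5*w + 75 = (w - 5)*(w^2 - 2*w - 15) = (w - 5)^2*(w + 3)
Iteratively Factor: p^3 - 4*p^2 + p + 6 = (p + 1)*(p^2 - 5*p + 6) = (p - 3)*(p + 1)*(p - 2)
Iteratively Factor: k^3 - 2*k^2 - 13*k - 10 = (k + 2)*(k^2 - 4*k - 5) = (k + 1)*(k + 2)*(k - 5)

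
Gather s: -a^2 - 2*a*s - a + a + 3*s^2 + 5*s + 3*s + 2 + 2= -a^2 + 3*s^2 + s*(8 - 2*a) + 4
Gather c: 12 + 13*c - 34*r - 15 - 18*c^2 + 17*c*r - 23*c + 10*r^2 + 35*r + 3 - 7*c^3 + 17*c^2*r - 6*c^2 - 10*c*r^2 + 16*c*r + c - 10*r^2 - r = -7*c^3 + c^2*(17*r - 24) + c*(-10*r^2 + 33*r - 9)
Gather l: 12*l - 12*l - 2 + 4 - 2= 0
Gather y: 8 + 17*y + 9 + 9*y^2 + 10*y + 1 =9*y^2 + 27*y + 18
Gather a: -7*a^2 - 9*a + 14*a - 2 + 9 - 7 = -7*a^2 + 5*a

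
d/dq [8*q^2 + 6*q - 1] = 16*q + 6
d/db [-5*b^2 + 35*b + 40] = 35 - 10*b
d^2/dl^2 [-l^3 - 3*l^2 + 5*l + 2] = -6*l - 6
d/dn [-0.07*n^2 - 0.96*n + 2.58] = -0.14*n - 0.96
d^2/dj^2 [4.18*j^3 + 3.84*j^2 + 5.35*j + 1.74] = 25.08*j + 7.68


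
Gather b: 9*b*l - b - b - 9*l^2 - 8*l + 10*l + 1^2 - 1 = b*(9*l - 2) - 9*l^2 + 2*l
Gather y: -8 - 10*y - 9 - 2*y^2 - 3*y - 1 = -2*y^2 - 13*y - 18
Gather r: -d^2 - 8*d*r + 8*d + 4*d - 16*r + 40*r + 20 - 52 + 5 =-d^2 + 12*d + r*(24 - 8*d) - 27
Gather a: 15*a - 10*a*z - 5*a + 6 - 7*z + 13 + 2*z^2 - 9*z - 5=a*(10 - 10*z) + 2*z^2 - 16*z + 14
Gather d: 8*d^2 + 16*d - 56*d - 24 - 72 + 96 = 8*d^2 - 40*d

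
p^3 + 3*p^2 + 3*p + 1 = (p + 1)^3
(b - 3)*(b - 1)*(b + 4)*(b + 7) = b^4 + 7*b^3 - 13*b^2 - 79*b + 84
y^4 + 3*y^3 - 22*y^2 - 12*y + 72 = (y - 3)*(y - 2)*(y + 2)*(y + 6)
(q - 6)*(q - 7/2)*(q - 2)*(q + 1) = q^4 - 21*q^3/2 + 57*q^2/2 - 2*q - 42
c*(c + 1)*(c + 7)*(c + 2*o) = c^4 + 2*c^3*o + 8*c^3 + 16*c^2*o + 7*c^2 + 14*c*o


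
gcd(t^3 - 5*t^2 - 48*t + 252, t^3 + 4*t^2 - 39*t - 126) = t^2 + t - 42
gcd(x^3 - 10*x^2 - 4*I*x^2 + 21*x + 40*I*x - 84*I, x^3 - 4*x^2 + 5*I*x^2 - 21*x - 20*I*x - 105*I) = x - 7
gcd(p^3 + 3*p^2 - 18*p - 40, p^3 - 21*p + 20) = p^2 + p - 20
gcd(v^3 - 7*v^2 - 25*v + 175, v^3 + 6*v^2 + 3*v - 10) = v + 5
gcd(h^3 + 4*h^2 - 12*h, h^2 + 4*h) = h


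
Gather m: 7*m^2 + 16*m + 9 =7*m^2 + 16*m + 9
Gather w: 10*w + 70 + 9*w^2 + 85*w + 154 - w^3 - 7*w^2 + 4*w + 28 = -w^3 + 2*w^2 + 99*w + 252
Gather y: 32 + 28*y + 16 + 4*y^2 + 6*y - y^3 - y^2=-y^3 + 3*y^2 + 34*y + 48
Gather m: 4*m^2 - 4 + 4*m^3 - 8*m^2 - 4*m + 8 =4*m^3 - 4*m^2 - 4*m + 4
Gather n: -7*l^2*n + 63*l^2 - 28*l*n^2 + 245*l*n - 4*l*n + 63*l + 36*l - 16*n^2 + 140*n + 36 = 63*l^2 + 99*l + n^2*(-28*l - 16) + n*(-7*l^2 + 241*l + 140) + 36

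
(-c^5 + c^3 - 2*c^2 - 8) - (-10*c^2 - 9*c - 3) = -c^5 + c^3 + 8*c^2 + 9*c - 5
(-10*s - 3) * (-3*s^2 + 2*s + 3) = 30*s^3 - 11*s^2 - 36*s - 9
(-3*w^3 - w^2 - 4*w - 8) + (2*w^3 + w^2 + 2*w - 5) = -w^3 - 2*w - 13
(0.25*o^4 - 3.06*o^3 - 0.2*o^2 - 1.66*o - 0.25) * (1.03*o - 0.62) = 0.2575*o^5 - 3.3068*o^4 + 1.6912*o^3 - 1.5858*o^2 + 0.7717*o + 0.155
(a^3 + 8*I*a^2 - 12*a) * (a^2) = a^5 + 8*I*a^4 - 12*a^3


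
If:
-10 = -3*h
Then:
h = 10/3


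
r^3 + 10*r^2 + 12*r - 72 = (r - 2)*(r + 6)^2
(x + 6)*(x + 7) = x^2 + 13*x + 42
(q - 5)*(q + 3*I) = q^2 - 5*q + 3*I*q - 15*I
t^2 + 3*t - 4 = (t - 1)*(t + 4)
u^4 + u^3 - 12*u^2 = u^2*(u - 3)*(u + 4)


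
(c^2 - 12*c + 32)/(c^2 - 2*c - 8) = (c - 8)/(c + 2)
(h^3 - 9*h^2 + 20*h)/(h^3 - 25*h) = (h - 4)/(h + 5)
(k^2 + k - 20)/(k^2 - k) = (k^2 + k - 20)/(k*(k - 1))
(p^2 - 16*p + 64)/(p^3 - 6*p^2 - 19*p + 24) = (p - 8)/(p^2 + 2*p - 3)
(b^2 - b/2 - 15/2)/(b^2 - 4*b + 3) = (b + 5/2)/(b - 1)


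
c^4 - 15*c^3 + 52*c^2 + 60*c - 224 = (c - 8)*(c - 7)*(c - 2)*(c + 2)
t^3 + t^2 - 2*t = t*(t - 1)*(t + 2)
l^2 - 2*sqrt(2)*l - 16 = (l - 4*sqrt(2))*(l + 2*sqrt(2))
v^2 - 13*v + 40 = (v - 8)*(v - 5)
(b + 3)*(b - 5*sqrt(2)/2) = b^2 - 5*sqrt(2)*b/2 + 3*b - 15*sqrt(2)/2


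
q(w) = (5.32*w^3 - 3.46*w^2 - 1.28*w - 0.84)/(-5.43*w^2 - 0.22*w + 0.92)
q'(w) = (10.86*w + 0.22)*(5.32*w^3 - 3.46*w^2 - 1.28*w - 0.84)/(-5.43*w^2 - 0.22*w + 0.92)^2 + (15.96*w^2 - 6.92*w - 1.28)/(-5.43*w^2 - 0.22*w + 0.92)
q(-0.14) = -0.88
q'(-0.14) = 1.36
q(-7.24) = 7.77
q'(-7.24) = -0.98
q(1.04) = -0.01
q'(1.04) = -1.67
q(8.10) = -7.25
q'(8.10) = -0.98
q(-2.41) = 3.07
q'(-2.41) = -0.95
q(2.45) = -1.66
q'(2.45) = -1.02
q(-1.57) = 2.31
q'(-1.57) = -0.83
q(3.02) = -2.24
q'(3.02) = -1.00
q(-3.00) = 3.63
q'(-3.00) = -0.96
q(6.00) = -5.19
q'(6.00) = -0.98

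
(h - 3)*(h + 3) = h^2 - 9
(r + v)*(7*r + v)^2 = 49*r^3 + 63*r^2*v + 15*r*v^2 + v^3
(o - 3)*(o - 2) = o^2 - 5*o + 6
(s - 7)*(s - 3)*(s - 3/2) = s^3 - 23*s^2/2 + 36*s - 63/2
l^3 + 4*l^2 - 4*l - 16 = (l - 2)*(l + 2)*(l + 4)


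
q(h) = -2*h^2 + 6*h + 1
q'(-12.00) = 54.00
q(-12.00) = -359.00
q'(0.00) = 6.00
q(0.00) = 1.00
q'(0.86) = 2.56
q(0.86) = 4.68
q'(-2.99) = 17.96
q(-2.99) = -34.82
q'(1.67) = -0.68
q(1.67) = 5.44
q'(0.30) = 4.80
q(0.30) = 2.62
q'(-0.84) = 9.36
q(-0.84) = -5.45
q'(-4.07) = 22.28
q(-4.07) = -56.55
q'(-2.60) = 16.40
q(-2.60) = -28.12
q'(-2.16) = 14.64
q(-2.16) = -21.29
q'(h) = 6 - 4*h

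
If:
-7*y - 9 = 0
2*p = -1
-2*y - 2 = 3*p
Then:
No Solution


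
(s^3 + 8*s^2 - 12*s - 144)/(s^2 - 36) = (s^2 + 2*s - 24)/(s - 6)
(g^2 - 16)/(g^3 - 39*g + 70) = (g^2 - 16)/(g^3 - 39*g + 70)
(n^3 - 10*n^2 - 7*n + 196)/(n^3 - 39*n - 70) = (n^2 - 3*n - 28)/(n^2 + 7*n + 10)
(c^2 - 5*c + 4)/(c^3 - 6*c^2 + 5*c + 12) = (c - 1)/(c^2 - 2*c - 3)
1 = 1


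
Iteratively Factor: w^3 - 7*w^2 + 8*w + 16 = (w - 4)*(w^2 - 3*w - 4) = (w - 4)*(w + 1)*(w - 4)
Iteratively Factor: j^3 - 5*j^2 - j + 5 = (j + 1)*(j^2 - 6*j + 5) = (j - 1)*(j + 1)*(j - 5)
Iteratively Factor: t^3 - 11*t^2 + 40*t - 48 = (t - 3)*(t^2 - 8*t + 16) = (t - 4)*(t - 3)*(t - 4)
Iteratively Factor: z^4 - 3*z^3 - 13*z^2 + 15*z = (z - 1)*(z^3 - 2*z^2 - 15*z) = (z - 1)*(z + 3)*(z^2 - 5*z) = z*(z - 1)*(z + 3)*(z - 5)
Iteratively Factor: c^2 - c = (c - 1)*(c)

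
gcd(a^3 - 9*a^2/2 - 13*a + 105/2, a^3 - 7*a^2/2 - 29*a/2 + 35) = a^2 - 3*a/2 - 35/2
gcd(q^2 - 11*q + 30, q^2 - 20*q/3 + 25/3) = q - 5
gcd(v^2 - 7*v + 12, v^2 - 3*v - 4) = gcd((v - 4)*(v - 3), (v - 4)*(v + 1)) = v - 4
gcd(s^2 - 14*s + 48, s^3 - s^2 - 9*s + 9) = 1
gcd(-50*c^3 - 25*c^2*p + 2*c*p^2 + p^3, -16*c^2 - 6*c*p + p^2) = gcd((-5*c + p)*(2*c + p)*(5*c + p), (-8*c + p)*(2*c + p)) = 2*c + p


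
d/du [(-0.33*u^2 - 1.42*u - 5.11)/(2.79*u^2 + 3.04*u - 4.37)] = (2.9586*u^2 + 31.398*u + 21.7398)/(7.7841*u^4 + 16.9632*u^3 - 15.143*u^2 - 26.5696*u + 19.0969)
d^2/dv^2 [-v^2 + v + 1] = -2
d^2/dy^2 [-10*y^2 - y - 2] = -20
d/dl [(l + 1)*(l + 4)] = 2*l + 5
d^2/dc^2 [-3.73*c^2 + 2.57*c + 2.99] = -7.46000000000000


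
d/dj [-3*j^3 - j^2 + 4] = j*(-9*j - 2)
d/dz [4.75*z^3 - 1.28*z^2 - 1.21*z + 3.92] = 14.25*z^2 - 2.56*z - 1.21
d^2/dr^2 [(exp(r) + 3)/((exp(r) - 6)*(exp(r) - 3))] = (exp(4*r) + 21*exp(3*r) - 189*exp(2*r) + 189*exp(r) + 810)*exp(r)/(exp(6*r) - 27*exp(5*r) + 297*exp(4*r) - 1701*exp(3*r) + 5346*exp(2*r) - 8748*exp(r) + 5832)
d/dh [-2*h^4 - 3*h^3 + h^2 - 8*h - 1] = -8*h^3 - 9*h^2 + 2*h - 8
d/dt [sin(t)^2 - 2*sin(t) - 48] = 2*(sin(t) - 1)*cos(t)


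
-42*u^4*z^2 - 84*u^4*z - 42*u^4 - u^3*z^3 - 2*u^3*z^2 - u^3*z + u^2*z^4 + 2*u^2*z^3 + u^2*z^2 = (-7*u + z)*(6*u + z)*(u*z + u)^2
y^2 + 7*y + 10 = (y + 2)*(y + 5)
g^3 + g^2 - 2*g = g*(g - 1)*(g + 2)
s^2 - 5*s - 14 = (s - 7)*(s + 2)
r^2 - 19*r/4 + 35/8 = (r - 7/2)*(r - 5/4)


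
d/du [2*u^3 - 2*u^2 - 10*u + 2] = 6*u^2 - 4*u - 10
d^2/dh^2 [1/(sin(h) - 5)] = (-5*sin(h) + cos(h)^2 + 1)/(sin(h) - 5)^3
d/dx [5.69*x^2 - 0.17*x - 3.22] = 11.38*x - 0.17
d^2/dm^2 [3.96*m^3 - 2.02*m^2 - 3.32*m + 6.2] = 23.76*m - 4.04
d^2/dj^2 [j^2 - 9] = 2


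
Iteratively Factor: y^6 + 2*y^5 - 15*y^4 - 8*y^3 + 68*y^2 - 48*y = (y - 2)*(y^5 + 4*y^4 - 7*y^3 - 22*y^2 + 24*y) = (y - 2)^2*(y^4 + 6*y^3 + 5*y^2 - 12*y) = (y - 2)^2*(y + 3)*(y^3 + 3*y^2 - 4*y) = (y - 2)^2*(y - 1)*(y + 3)*(y^2 + 4*y) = y*(y - 2)^2*(y - 1)*(y + 3)*(y + 4)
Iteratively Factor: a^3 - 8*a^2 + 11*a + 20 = (a - 4)*(a^2 - 4*a - 5) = (a - 5)*(a - 4)*(a + 1)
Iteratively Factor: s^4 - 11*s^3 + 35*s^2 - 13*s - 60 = (s - 4)*(s^3 - 7*s^2 + 7*s + 15) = (s - 4)*(s - 3)*(s^2 - 4*s - 5) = (s - 4)*(s - 3)*(s + 1)*(s - 5)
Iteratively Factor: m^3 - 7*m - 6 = (m + 2)*(m^2 - 2*m - 3) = (m + 1)*(m + 2)*(m - 3)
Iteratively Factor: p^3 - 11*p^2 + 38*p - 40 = (p - 2)*(p^2 - 9*p + 20) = (p - 5)*(p - 2)*(p - 4)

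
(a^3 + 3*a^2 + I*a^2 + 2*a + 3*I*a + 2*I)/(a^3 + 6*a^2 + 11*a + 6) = (a + I)/(a + 3)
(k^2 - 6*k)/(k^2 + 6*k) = (k - 6)/(k + 6)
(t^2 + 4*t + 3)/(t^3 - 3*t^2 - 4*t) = (t + 3)/(t*(t - 4))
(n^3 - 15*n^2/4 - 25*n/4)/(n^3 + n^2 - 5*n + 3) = n*(4*n^2 - 15*n - 25)/(4*(n^3 + n^2 - 5*n + 3))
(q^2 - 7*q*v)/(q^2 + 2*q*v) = (q - 7*v)/(q + 2*v)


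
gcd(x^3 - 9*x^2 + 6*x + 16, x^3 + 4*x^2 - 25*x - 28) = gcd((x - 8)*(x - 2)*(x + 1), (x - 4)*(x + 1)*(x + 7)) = x + 1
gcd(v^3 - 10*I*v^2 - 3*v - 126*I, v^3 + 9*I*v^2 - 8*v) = 1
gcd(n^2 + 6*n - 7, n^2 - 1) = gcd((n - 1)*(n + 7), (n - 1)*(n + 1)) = n - 1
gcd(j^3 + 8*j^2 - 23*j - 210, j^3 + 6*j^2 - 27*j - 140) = j^2 + 2*j - 35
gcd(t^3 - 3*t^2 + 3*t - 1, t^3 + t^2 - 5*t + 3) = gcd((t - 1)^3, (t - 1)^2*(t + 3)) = t^2 - 2*t + 1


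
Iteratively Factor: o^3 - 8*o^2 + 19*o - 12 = (o - 3)*(o^2 - 5*o + 4) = (o - 3)*(o - 1)*(o - 4)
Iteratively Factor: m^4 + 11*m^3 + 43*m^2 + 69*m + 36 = (m + 1)*(m^3 + 10*m^2 + 33*m + 36) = (m + 1)*(m + 3)*(m^2 + 7*m + 12) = (m + 1)*(m + 3)^2*(m + 4)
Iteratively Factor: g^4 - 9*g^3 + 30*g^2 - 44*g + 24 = (g - 2)*(g^3 - 7*g^2 + 16*g - 12) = (g - 2)^2*(g^2 - 5*g + 6) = (g - 3)*(g - 2)^2*(g - 2)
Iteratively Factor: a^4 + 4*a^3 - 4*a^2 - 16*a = (a - 2)*(a^3 + 6*a^2 + 8*a) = (a - 2)*(a + 2)*(a^2 + 4*a) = (a - 2)*(a + 2)*(a + 4)*(a)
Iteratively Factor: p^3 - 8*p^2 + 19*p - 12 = (p - 3)*(p^2 - 5*p + 4) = (p - 3)*(p - 1)*(p - 4)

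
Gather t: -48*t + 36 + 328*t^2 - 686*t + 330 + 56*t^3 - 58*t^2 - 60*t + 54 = 56*t^3 + 270*t^2 - 794*t + 420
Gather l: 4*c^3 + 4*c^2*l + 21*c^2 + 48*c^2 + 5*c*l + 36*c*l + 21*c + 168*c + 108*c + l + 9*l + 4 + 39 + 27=4*c^3 + 69*c^2 + 297*c + l*(4*c^2 + 41*c + 10) + 70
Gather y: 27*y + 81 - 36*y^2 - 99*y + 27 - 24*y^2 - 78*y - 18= -60*y^2 - 150*y + 90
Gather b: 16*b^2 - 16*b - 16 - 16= 16*b^2 - 16*b - 32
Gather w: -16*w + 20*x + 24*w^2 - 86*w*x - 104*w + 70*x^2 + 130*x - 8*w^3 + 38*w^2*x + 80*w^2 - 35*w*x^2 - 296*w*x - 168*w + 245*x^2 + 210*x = -8*w^3 + w^2*(38*x + 104) + w*(-35*x^2 - 382*x - 288) + 315*x^2 + 360*x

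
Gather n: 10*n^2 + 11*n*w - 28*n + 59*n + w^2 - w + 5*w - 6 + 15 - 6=10*n^2 + n*(11*w + 31) + w^2 + 4*w + 3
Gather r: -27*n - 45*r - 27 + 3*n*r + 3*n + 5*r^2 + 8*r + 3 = -24*n + 5*r^2 + r*(3*n - 37) - 24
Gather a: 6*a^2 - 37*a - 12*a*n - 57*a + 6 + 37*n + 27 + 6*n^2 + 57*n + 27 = 6*a^2 + a*(-12*n - 94) + 6*n^2 + 94*n + 60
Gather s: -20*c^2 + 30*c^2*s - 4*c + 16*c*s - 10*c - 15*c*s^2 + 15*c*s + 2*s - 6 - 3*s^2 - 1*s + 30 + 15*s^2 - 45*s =-20*c^2 - 14*c + s^2*(12 - 15*c) + s*(30*c^2 + 31*c - 44) + 24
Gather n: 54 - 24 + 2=32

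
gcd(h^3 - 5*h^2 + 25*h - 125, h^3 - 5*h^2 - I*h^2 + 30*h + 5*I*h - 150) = h^2 + h*(-5 + 5*I) - 25*I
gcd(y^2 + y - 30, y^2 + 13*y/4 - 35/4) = 1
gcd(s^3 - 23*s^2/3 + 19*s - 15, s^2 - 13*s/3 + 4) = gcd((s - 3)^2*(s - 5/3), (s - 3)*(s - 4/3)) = s - 3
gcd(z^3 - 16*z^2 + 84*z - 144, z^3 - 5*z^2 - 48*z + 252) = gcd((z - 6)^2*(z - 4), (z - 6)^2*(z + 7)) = z^2 - 12*z + 36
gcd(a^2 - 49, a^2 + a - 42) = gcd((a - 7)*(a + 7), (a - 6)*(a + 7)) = a + 7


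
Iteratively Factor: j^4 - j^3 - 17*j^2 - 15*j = (j + 3)*(j^3 - 4*j^2 - 5*j) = (j - 5)*(j + 3)*(j^2 + j) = j*(j - 5)*(j + 3)*(j + 1)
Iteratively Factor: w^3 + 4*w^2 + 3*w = (w + 3)*(w^2 + w) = w*(w + 3)*(w + 1)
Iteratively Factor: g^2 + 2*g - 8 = (g + 4)*(g - 2)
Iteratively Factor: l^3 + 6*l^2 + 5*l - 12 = (l + 3)*(l^2 + 3*l - 4) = (l - 1)*(l + 3)*(l + 4)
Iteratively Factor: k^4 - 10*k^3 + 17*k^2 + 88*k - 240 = (k - 5)*(k^3 - 5*k^2 - 8*k + 48) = (k - 5)*(k - 4)*(k^2 - k - 12) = (k - 5)*(k - 4)^2*(k + 3)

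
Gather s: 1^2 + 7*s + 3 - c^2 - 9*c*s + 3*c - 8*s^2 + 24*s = -c^2 + 3*c - 8*s^2 + s*(31 - 9*c) + 4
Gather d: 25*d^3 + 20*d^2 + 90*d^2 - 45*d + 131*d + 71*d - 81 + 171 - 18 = 25*d^3 + 110*d^2 + 157*d + 72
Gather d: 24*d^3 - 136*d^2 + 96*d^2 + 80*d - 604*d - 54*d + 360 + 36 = 24*d^3 - 40*d^2 - 578*d + 396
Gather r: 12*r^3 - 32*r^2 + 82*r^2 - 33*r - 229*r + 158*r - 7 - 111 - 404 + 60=12*r^3 + 50*r^2 - 104*r - 462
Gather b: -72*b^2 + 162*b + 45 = -72*b^2 + 162*b + 45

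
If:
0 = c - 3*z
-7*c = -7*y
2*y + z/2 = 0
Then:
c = 0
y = 0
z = 0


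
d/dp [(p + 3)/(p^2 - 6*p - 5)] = (p^2 - 6*p - 2*(p - 3)*(p + 3) - 5)/(-p^2 + 6*p + 5)^2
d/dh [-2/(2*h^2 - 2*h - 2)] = (2*h - 1)/(-h^2 + h + 1)^2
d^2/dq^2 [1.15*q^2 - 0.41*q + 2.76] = 2.30000000000000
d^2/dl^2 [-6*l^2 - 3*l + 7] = -12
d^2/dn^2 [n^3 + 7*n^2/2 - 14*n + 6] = 6*n + 7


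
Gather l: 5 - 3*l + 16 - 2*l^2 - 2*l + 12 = -2*l^2 - 5*l + 33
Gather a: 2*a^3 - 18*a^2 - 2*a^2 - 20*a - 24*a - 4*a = 2*a^3 - 20*a^2 - 48*a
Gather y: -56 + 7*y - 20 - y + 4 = 6*y - 72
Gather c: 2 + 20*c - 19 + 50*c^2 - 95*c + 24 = 50*c^2 - 75*c + 7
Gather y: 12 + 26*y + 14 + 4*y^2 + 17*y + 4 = 4*y^2 + 43*y + 30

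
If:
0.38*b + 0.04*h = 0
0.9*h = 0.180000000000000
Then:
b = -0.02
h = 0.20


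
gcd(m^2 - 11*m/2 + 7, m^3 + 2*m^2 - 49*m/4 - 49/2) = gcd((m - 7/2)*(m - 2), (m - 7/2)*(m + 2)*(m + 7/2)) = m - 7/2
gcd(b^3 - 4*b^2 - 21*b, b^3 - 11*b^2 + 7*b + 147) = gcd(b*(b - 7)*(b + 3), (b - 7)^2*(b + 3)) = b^2 - 4*b - 21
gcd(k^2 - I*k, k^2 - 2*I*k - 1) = k - I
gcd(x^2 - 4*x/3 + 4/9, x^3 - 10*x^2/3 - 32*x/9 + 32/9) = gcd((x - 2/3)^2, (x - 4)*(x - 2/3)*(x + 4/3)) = x - 2/3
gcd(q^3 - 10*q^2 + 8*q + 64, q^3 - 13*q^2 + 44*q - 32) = q^2 - 12*q + 32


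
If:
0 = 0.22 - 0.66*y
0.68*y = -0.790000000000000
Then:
No Solution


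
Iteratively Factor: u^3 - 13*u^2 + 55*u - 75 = (u - 5)*(u^2 - 8*u + 15) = (u - 5)*(u - 3)*(u - 5)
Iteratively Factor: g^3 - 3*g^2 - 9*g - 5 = (g - 5)*(g^2 + 2*g + 1) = (g - 5)*(g + 1)*(g + 1)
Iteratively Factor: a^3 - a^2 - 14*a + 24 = (a - 2)*(a^2 + a - 12) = (a - 2)*(a + 4)*(a - 3)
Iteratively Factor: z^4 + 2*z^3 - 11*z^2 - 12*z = (z - 3)*(z^3 + 5*z^2 + 4*z) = z*(z - 3)*(z^2 + 5*z + 4) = z*(z - 3)*(z + 1)*(z + 4)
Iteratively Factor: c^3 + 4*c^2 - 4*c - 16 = (c - 2)*(c^2 + 6*c + 8) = (c - 2)*(c + 4)*(c + 2)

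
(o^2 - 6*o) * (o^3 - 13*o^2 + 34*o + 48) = o^5 - 19*o^4 + 112*o^3 - 156*o^2 - 288*o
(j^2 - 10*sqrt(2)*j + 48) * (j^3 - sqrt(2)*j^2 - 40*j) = j^5 - 11*sqrt(2)*j^4 + 28*j^3 + 352*sqrt(2)*j^2 - 1920*j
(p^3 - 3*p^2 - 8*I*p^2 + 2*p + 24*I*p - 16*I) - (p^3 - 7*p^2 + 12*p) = 4*p^2 - 8*I*p^2 - 10*p + 24*I*p - 16*I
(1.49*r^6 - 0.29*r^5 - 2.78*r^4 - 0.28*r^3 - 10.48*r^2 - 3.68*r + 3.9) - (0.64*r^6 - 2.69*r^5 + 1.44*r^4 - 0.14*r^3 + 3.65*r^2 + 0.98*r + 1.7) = 0.85*r^6 + 2.4*r^5 - 4.22*r^4 - 0.14*r^3 - 14.13*r^2 - 4.66*r + 2.2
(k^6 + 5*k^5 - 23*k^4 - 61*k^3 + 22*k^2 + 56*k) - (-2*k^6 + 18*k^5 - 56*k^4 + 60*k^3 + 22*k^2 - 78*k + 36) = 3*k^6 - 13*k^5 + 33*k^4 - 121*k^3 + 134*k - 36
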